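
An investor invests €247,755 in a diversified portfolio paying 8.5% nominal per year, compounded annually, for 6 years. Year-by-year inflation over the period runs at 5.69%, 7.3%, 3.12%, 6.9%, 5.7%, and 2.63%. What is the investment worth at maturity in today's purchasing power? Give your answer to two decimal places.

Nominal value at maturity: €247,755 × (1 + 8.5%)^6 ≈ €404,204.23.
Price-level factor over 6 years: 1.0569 × 1.073 × 1.0312 × 1.069 × 1.057 × 1.0263 ≈ 1.3561369391.
Dividing the nominal maturity value by the price-level factor gives the value in today's money.

€298,055.62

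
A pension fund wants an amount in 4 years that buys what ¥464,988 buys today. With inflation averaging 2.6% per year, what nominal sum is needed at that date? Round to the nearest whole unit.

¥515,266

Cumulative price-level factor: (1+2.6%)^4 ≈ 1.1081267610.
Multiplying ¥464,988 by the price-level factor gives the future nominal sum.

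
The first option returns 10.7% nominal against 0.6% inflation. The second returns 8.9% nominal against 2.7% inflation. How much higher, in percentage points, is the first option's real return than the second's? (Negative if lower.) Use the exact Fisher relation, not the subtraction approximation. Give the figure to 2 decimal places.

4.00

The first option real return: 1.107/1.006 − 1 = 10.040%.
The second real return: 1.089/1.027 − 1 = 6.037%.
Difference: 10.040 − 6.037 = 4.003 pp.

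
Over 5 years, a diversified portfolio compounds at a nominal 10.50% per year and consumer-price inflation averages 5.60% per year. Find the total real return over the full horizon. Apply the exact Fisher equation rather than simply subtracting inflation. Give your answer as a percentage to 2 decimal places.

The annual real rate is (1+10.50%)/(1+5.60%) − 1 = 4.6402%.
Compounded over 5 years: (1 + 0.046402)^5 − 1 ≈ 0.25456.

25.46%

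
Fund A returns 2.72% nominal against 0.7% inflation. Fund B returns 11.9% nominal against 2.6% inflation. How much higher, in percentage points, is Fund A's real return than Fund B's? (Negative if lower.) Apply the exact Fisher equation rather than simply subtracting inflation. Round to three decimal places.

Fund A real return: 1.0272/1.007 − 1 = 2.0060%.
Fund B real return: 1.119/1.026 − 1 = 9.0643%.
Difference: 2.0060 − 9.0643 = -7.0583 pp.

-7.058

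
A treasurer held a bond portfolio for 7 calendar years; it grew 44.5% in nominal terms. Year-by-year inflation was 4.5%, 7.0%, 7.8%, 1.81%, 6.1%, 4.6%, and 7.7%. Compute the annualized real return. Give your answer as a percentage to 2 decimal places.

Cumulative inflation factor: 1.045 × 1.070 × 1.078 × 1.0181 × 1.061 × 1.046 × 1.077 ≈ 1.46680.
Nominal growth factor: 1.44500. Real growth factor = 1.44500 / 1.46680 ≈ 0.98514.
Annualized: 0.98514^(1/7) − 1 ≈ -0.00214.

-0.21%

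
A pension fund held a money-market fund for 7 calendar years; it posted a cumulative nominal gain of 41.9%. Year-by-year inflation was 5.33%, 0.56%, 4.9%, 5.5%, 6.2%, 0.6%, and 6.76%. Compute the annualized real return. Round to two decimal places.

Cumulative inflation factor: 1.0533 × 1.0056 × 1.049 × 1.055 × 1.062 × 1.006 × 1.0676 ≈ 1.33702.
Nominal growth factor: 1.41900. Real growth factor = 1.41900 / 1.33702 ≈ 1.06132.
Annualized: 1.06132^(1/7) − 1 ≈ 0.00854.

0.85%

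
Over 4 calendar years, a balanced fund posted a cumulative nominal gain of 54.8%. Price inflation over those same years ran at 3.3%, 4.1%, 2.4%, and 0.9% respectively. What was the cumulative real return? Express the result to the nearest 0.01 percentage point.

39.32%

Cumulative inflation factor: 1.033 × 1.041 × 1.024 × 1.009 ≈ 1.11107.
Nominal growth factor: 1.54800. Real growth factor = 1.54800 / 1.11107 ≈ 1.39325.
Total real return ≈ 39.3249%.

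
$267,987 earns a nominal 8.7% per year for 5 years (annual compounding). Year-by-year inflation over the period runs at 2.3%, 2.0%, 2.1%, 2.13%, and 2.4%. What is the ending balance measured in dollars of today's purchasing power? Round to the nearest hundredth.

Nominal value at maturity: $267,987 × (1 + 8.7%)^5 ≈ $406,688.08.
Price-level factor over 5 years: 1.023 × 1.020 × 1.021 × 1.0213 × 1.024 ≈ 1.1141786600.
Dividing the nominal maturity value by the price-level factor gives the value in today's money.

$365,011.55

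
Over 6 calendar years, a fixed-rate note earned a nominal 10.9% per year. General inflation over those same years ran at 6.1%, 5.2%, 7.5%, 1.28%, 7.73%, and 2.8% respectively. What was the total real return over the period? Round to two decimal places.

38.23%

Cumulative inflation factor: 1.061 × 1.052 × 1.075 × 1.0128 × 1.0773 × 1.028 ≈ 1.34584.
Nominal growth factor: 1.86033. Real growth factor = 1.86033 / 1.34584 ≈ 1.38228.
Total real return ≈ 38.2281%.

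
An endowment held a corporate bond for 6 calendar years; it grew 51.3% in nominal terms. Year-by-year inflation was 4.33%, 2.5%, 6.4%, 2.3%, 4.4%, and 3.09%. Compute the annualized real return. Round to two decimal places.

Cumulative inflation factor: 1.0433 × 1.025 × 1.064 × 1.023 × 1.044 × 1.0309 ≈ 1.25276.
Nominal growth factor: 1.51300. Real growth factor = 1.51300 / 1.25276 ≈ 1.20773.
Annualized: 1.20773^(1/6) − 1 ≈ 0.03196.

3.20%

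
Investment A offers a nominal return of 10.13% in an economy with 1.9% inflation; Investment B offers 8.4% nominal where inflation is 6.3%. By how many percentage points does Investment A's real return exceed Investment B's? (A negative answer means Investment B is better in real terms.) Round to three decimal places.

Investment A real return: 1.1013/1.019 − 1 = 8.0765%.
Investment B real return: 1.084/1.063 − 1 = 1.9755%.
Difference: 8.0765 − 1.9755 = 6.1010 pp.

6.101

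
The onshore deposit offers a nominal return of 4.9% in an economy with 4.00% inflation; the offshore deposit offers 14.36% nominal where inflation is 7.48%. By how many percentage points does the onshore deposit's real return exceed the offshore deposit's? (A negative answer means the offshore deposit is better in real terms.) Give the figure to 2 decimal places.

-5.54

The onshore deposit real return: 1.049/1.0400 − 1 = 0.865%.
The offshore deposit real return: 1.1436/1.0748 − 1 = 6.401%.
Difference: 0.865 − 6.401 = -5.536 pp.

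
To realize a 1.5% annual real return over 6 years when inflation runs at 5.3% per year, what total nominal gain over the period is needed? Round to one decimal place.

49.1%

Required annual nominal rate: (1+1.5%)(1+5.3%) − 1 = 6.8795%.
Cumulative over 6 years: (1 + 0.068795)^6 − 1 ≈ 0.49062.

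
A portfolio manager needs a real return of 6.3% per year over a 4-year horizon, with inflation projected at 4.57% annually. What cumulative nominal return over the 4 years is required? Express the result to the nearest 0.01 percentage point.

Required annual nominal rate: (1+6.3%)(1+4.57%) − 1 = 11.15791%.
Cumulative over 4 years: (1 + 0.1115791)^4 − 1 ≈ 0.52673.

52.67%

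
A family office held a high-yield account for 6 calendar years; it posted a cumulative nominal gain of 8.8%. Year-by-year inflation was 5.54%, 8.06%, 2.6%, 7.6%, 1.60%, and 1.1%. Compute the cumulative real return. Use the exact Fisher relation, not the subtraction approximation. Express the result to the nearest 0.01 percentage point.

-15.87%

Cumulative inflation factor: 1.0554 × 1.0806 × 1.026 × 1.076 × 1.0160 × 1.011 ≈ 1.29326.
Nominal growth factor: 1.08800. Real growth factor = 1.08800 / 1.29326 ≈ 0.84128.
Total real return ≈ -15.8717%.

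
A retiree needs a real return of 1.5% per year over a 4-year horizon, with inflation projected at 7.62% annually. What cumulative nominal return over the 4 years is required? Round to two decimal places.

42.38%

Required annual nominal rate: (1+1.5%)(1+7.62%) − 1 = 9.2343%.
Cumulative over 4 years: (1 + 0.092343)^4 − 1 ≈ 0.42376.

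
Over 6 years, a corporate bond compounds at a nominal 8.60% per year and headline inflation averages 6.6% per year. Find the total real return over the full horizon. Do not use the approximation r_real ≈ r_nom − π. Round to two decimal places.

11.80%

The annual real rate is (1+8.60%)/(1+6.6%) − 1 = 1.8762%.
Compounded over 6 years: (1 + 0.018762)^6 − 1 ≈ 0.11798.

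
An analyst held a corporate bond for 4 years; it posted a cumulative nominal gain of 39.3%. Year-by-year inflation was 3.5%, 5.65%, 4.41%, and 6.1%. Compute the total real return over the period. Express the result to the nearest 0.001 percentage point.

14.996%

Cumulative inflation factor: 1.035 × 1.0565 × 1.0441 × 1.061 ≈ 1.21134.
Nominal growth factor: 1.39300. Real growth factor = 1.39300 / 1.21134 ≈ 1.14996.
Total real return ≈ 14.9963%.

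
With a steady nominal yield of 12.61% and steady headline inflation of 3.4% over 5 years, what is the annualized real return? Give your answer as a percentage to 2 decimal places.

With constant rates the annual real return is the same each year: (1+12.61%)/(1+3.4%) − 1 = 0.08907.

8.91%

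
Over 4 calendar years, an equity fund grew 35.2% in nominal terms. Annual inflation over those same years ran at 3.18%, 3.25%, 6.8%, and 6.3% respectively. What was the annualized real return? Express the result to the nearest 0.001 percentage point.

Cumulative inflation factor: 1.0318 × 1.0325 × 1.068 × 1.063 ≈ 1.20946.
Nominal growth factor: 1.35200. Real growth factor = 1.35200 / 1.20946 ≈ 1.11786.
Annualized: 1.11786^(1/4) − 1 ≈ 0.02825.

2.825%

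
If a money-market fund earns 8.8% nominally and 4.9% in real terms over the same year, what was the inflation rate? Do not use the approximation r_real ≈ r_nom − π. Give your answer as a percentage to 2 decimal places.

3.72%

From (1+r_nom) = (1+r_real)(1+π), we get 1+π = (1 + 8.8%)/(1 + 4.9%) = 1.088/1.049 ≈ 1.03718.
So π ≈ 3.7178%.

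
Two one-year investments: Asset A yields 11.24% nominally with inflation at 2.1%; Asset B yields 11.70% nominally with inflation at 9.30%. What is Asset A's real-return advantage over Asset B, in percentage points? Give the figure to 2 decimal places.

Asset A real return: 1.1124/1.021 − 1 = 8.952%.
Asset B real return: 1.1170/1.0930 − 1 = 2.196%.
Difference: 8.952 − 2.196 = 6.756 pp.

6.76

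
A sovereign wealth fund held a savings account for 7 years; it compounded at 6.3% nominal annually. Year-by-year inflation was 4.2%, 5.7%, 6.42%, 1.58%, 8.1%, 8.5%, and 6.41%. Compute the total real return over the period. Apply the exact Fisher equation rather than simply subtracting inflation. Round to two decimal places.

3.21%

Cumulative inflation factor: 1.042 × 1.057 × 1.0642 × 1.0158 × 1.081 × 1.085 × 1.0641 ≈ 1.48598.
Nominal growth factor: 1.53367. Real growth factor = 1.53367 / 1.48598 ≈ 1.03210.
Total real return ≈ 3.2098%.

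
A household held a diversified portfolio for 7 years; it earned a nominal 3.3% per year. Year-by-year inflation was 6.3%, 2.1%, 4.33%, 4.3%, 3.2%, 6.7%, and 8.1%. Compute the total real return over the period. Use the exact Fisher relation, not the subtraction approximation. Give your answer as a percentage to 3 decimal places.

-10.715%

Cumulative inflation factor: 1.063 × 1.021 × 1.0433 × 1.043 × 1.032 × 1.067 × 1.081 ≈ 1.40580.
Nominal growth factor: 1.25517. Real growth factor = 1.25517 / 1.40580 ≈ 0.89285.
Total real return ≈ -10.7147%.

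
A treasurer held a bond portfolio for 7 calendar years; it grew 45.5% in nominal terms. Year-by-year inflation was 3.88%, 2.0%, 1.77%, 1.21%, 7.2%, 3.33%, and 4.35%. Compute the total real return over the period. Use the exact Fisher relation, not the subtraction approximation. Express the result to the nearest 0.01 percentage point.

15.34%

Cumulative inflation factor: 1.0388 × 1.020 × 1.0177 × 1.0121 × 1.072 × 1.0333 × 1.0435 ≈ 1.26151.
Nominal growth factor: 1.45500. Real growth factor = 1.45500 / 1.26151 ≈ 1.15338.
Total real return ≈ 15.3384%.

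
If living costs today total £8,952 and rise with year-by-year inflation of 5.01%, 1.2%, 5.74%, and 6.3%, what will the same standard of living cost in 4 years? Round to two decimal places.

£10,693.10

Cumulative price-level factor: 1.0501 × 1.012 × 1.0574 × 1.063 ≈ 1.1944933646.
The nominal amount required is £8,952 scaled up by that factor.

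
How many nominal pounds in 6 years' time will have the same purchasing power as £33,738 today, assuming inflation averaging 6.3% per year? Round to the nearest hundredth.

Cumulative price-level factor: (1+6.3%)^6 ≈ 1.4427782516.
Multiplying £33,738 by the price-level factor gives the future nominal sum.

£48,676.45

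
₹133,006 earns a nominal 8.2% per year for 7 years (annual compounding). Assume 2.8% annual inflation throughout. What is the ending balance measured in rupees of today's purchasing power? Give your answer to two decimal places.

₹190,331.32

Nominal value at maturity: ₹133,006 × (1 + 8.2%)^7 ≈ ₹230,920.27.
Price-level factor over 7 years: (1 + 2.8%)^7 ≈ 1.2132541978.
The maturity value deflated by that factor is the answer in today's purchasing power.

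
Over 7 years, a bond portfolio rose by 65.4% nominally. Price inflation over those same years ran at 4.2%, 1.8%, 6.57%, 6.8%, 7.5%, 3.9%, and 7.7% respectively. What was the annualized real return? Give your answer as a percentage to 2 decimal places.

1.88%

Cumulative inflation factor: 1.042 × 1.018 × 1.0657 × 1.068 × 1.075 × 1.039 × 1.077 ≈ 1.45232.
Nominal growth factor: 1.65400. Real growth factor = 1.65400 / 1.45232 ≈ 1.13887.
Annualized: 1.13887^(1/7) − 1 ≈ 0.01875.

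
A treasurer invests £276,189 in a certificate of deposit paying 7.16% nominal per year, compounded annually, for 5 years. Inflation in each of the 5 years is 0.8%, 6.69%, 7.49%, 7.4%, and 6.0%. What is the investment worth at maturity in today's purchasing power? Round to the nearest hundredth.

Nominal value at maturity: £276,189 × (1 + 7.16%)^5 ≈ £390,274.25.
Price-level factor over 5 years: 1.008 × 1.0669 × 1.0749 × 1.074 × 1.060 ≈ 1.3160199009.
The maturity value deflated by that factor is the answer in today's purchasing power.

£296,556.50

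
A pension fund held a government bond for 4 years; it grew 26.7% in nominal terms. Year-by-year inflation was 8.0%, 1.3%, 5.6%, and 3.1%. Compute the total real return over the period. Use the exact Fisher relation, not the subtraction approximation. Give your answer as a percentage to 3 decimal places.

6.370%

Cumulative inflation factor: 1.080 × 1.013 × 1.056 × 1.031 ≈ 1.19112.
Nominal growth factor: 1.26700. Real growth factor = 1.26700 / 1.19112 ≈ 1.06370.
Total real return ≈ 6.3704%.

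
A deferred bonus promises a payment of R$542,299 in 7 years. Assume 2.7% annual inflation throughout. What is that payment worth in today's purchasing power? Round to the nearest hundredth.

Price-level factor over 7 years: (1 + 2.7%)^7 ≈ 1.2050168095.
Purchasing power today: R$542,299 divided by that factor.

R$450,034.39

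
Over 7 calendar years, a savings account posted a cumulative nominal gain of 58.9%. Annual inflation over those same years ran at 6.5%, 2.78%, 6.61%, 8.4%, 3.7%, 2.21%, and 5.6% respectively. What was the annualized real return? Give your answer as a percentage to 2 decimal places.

1.66%

Cumulative inflation factor: 1.065 × 1.0278 × 1.0661 × 1.084 × 1.037 × 1.0221 × 1.056 ≈ 1.41586.
Nominal growth factor: 1.58900. Real growth factor = 1.58900 / 1.41586 ≈ 1.12228.
Annualized: 1.12228^(1/7) − 1 ≈ 0.01662.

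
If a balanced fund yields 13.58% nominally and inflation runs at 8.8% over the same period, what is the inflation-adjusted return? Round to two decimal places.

Real return via the Fisher equation: (1 + 13.58%)/(1 + 8.8%) − 1 = 1.1358/1.088 − 1 ≈ 0.04393.

4.39%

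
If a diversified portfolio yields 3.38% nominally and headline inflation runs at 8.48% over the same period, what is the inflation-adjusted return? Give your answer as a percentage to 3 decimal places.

Real return via the Fisher equation: (1 + 3.38%)/(1 + 8.48%) − 1 = 1.0338/1.0848 − 1 ≈ -0.04701.

-4.701%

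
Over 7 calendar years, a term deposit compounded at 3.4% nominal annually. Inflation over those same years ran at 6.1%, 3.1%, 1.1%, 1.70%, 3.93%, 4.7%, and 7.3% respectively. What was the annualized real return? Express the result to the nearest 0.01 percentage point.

-0.55%

Cumulative inflation factor: 1.061 × 1.031 × 1.011 × 1.0170 × 1.0393 × 1.047 × 1.073 ≈ 1.31321.
Nominal growth factor: 1.26370. Real growth factor = 1.26370 / 1.31321 ≈ 0.96230.
Annualized: 0.96230^(1/7) − 1 ≈ -0.00547.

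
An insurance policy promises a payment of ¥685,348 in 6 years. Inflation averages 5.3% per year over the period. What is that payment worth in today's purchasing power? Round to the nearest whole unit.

Price-level factor over 6 years: (1 + 5.3%)^6 ≈ 1.3632334286.
Purchasing power today: ¥685,348 divided by that factor.

¥502,737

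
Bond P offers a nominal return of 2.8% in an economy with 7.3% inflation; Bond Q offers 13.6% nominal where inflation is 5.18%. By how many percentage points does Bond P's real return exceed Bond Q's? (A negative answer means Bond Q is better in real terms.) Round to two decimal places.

Bond P real return: 1.028/1.073 − 1 = -4.194%.
Bond Q real return: 1.136/1.0518 − 1 = 8.005%.
Difference: -4.194 − 8.005 = -12.199 pp.

-12.20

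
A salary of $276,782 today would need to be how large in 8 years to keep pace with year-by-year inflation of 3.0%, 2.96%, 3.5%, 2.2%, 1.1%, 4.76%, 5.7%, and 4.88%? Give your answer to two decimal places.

Cumulative price-level factor: 1.030 × 1.0296 × 1.035 × 1.022 × 1.011 × 1.0476 × 1.057 × 1.0488 ≈ 1.3170774542.
The nominal amount required is $276,782 scaled up by that factor.

$364,543.33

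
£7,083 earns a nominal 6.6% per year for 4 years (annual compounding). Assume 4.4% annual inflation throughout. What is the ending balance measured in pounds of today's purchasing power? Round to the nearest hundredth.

£7,699.17

Nominal value at maturity: £7,083 × (1 + 6.6%)^4 ≈ £9,146.31.
Price-level factor over 4 years: (1 + 4.4%)^4 ≈ 1.1879604841.
Dividing the nominal maturity value by the price-level factor gives the value in today's money.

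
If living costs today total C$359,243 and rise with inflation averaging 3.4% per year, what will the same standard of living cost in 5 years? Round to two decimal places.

Cumulative price-level factor: (1+3.4%)^5 ≈ 1.1819597671.
The nominal amount required is C$359,243 scaled up by that factor.

C$424,610.77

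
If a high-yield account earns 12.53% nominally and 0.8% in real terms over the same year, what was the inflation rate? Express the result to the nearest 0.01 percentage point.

11.64%

From (1+r_nom) = (1+r_real)(1+π), we get 1+π = (1 + 12.53%)/(1 + 0.8%) = 1.1253/1.008 ≈ 1.11637.
So π ≈ 11.6369%.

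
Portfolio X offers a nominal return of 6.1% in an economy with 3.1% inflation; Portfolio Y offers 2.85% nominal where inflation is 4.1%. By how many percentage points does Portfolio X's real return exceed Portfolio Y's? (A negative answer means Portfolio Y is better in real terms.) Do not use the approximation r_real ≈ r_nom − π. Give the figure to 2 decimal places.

4.11

Portfolio X real return: 1.061/1.031 − 1 = 2.910%.
Portfolio Y real return: 1.0285/1.041 − 1 = -1.201%.
Difference: 2.910 − (-1.201) = 4.111 pp.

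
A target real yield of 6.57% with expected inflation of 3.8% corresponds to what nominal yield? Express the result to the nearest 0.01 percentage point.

By the Fisher equation, 1 + r_nom = (1 + 6.57%)(1 + 3.8%) = 1.0657 × 1.038 = 1.1061966.
So r_nom = 10.61966%.

10.62%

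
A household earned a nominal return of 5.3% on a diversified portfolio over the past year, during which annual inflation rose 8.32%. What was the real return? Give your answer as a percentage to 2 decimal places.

Real return via the Fisher equation: (1 + 5.3%)/(1 + 8.32%) − 1 = 1.053/1.0832 − 1 ≈ -0.02788.

-2.79%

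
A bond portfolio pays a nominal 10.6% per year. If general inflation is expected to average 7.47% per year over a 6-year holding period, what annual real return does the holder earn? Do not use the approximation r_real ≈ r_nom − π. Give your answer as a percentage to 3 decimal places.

With constant rates the annual real return is the same each year: (1+10.6%)/(1+7.47%) − 1 = 0.02912.

2.912%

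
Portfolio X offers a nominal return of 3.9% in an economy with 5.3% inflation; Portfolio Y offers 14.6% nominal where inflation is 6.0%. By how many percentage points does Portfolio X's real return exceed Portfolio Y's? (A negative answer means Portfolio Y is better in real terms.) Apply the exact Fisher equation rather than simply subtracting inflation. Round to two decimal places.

Portfolio X real return: 1.039/1.053 − 1 = -1.330%.
Portfolio Y real return: 1.146/1.060 − 1 = 8.113%.
Difference: -1.330 − 8.113 = -9.443 pp.

-9.44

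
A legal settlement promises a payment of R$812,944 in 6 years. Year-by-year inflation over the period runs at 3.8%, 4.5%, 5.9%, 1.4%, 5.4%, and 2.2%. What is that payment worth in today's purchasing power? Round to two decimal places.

Price-level factor over 6 years: 1.038 × 1.045 × 1.059 × 1.014 × 1.054 × 1.022 ≈ 1.2546975956.
Purchasing power today: R$812,944 divided by that factor.

R$647,920.27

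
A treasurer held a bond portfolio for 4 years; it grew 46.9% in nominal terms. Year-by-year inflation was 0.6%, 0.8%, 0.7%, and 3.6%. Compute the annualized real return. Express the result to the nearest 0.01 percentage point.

Cumulative inflation factor: 1.006 × 1.008 × 1.007 × 1.036 ≈ 1.05791.
Nominal growth factor: 1.46900. Real growth factor = 1.46900 / 1.05791 ≈ 1.38859.
Annualized: 1.38859^(1/4) − 1 ≈ 0.08553.

8.55%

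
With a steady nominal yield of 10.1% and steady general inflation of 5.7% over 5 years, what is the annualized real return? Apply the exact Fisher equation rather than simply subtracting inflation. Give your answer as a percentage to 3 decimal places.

With constant rates the annual real return is the same each year: (1+10.1%)/(1+5.7%) − 1 = 0.04163.

4.163%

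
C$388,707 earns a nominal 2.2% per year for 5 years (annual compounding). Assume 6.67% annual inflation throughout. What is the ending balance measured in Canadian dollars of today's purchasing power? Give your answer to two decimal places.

Nominal value at maturity: C$388,707 × (1 + 2.2%)^5 ≈ C$433,387.96.
Price-level factor over 5 years: (1 + 6.67%)^5 ≈ 1.3810565929.
The maturity value deflated by that factor is the answer in today's purchasing power.

C$313,808.98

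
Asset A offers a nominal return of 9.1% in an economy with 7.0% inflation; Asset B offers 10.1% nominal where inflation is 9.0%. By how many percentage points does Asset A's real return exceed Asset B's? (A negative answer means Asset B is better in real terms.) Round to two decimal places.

0.95

Asset A real return: 1.091/1.070 − 1 = 1.963%.
Asset B real return: 1.101/1.090 − 1 = 1.009%.
Difference: 1.963 − 1.009 = 0.954 pp.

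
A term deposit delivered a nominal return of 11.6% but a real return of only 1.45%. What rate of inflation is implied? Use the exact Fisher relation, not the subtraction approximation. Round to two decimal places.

10.00%

From (1+r_nom) = (1+r_real)(1+π), we get 1+π = (1 + 11.6%)/(1 + 1.45%) = 1.116/1.0145 ≈ 1.10005.
So π ≈ 10.0049%.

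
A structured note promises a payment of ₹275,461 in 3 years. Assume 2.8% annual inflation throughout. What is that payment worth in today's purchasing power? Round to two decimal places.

Price-level factor over 3 years: (1 + 2.8%)^3 = 1.086373952.
Purchasing power today: ₹275,461 divided by that factor.

₹253,560.02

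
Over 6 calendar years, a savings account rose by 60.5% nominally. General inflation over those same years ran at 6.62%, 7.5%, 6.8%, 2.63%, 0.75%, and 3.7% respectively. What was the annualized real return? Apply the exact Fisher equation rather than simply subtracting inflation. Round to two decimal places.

3.41%

Cumulative inflation factor: 1.0662 × 1.075 × 1.068 × 1.0263 × 1.0075 × 1.037 ≈ 1.31255.
Nominal growth factor: 1.60500. Real growth factor = 1.60500 / 1.31255 ≈ 1.22281.
Annualized: 1.22281^(1/6) − 1 ≈ 0.03409.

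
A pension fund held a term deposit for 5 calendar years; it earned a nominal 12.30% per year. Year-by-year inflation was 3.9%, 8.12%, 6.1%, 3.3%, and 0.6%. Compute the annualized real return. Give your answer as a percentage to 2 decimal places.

7.60%

Cumulative inflation factor: 1.039 × 1.0812 × 1.061 × 1.033 × 1.006 ≈ 1.23861.
Nominal growth factor: 1.78607. Real growth factor = 1.78607 / 1.23861 ≈ 1.44199.
Annualized: 1.44199^(1/5) − 1 ≈ 0.07595.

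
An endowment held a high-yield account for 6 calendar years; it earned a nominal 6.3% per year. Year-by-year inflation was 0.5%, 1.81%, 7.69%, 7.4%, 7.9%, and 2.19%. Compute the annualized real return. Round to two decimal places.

Cumulative inflation factor: 1.005 × 1.0181 × 1.0769 × 1.074 × 1.079 × 1.0219 ≈ 1.30487.
Nominal growth factor: 1.44278. Real growth factor = 1.44278 / 1.30487 ≈ 1.10569.
Annualized: 1.10569^(1/6) − 1 ≈ 0.01689.

1.69%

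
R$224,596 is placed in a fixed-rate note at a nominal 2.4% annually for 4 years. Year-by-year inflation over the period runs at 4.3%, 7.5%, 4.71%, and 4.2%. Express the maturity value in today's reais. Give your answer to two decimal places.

Nominal value at maturity: R$224,596 × (1 + 2.4%)^4 ≈ R$246,945.91.
Price-level factor over 4 years: 1.043 × 1.075 × 1.0471 × 1.042 ≈ 1.2233441548.
The maturity value deflated by that factor is the answer in today's purchasing power.

R$201,861.36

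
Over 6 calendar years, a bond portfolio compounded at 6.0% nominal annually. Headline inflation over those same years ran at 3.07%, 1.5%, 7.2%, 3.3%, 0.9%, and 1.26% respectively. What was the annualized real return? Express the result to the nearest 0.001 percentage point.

Cumulative inflation factor: 1.0307 × 1.015 × 1.072 × 1.033 × 1.009 × 1.0126 ≈ 1.18365.
Nominal growth factor: 1.41852. Real growth factor = 1.41852 / 1.18365 ≈ 1.19843.
Annualized: 1.19843^(1/6) − 1 ≈ 0.03063.

3.063%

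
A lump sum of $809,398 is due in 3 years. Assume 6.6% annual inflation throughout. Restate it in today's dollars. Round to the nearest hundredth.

Price-level factor over 3 years: (1 + 6.6%)^3 = 1.211355496.
Purchasing power today: $809,398 divided by that factor.

$668,175.45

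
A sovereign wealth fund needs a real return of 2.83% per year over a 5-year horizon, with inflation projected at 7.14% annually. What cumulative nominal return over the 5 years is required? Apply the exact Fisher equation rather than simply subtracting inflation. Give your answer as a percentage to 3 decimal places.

Required annual nominal rate: (1+2.83%)(1+7.14%) − 1 = 10.172062%.
Cumulative over 5 years: (1 + 0.10172062)^5 − 1 ≈ 0.62315.

62.315%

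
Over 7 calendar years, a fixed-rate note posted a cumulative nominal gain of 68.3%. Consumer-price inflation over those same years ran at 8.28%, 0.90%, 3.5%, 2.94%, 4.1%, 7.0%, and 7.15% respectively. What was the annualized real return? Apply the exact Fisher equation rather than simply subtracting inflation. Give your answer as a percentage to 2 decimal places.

Cumulative inflation factor: 1.0828 × 1.0090 × 1.035 × 1.0294 × 1.041 × 1.070 × 1.0715 ≈ 1.38928.
Nominal growth factor: 1.68300. Real growth factor = 1.68300 / 1.38928 ≈ 1.21142.
Annualized: 1.21142^(1/7) − 1 ≈ 0.02778.

2.78%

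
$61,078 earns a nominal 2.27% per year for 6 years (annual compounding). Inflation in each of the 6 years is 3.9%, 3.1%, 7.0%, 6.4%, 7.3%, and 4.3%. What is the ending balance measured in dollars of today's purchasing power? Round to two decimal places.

$51,202.44

Nominal value at maturity: $61,078 × (1 + 2.27%)^6 ≈ $69,883.45.
Price-level factor over 6 years: 1.039 × 1.031 × 1.070 × 1.064 × 1.073 × 1.043 ≈ 1.3648459924.
The maturity value deflated by that factor is the answer in today's purchasing power.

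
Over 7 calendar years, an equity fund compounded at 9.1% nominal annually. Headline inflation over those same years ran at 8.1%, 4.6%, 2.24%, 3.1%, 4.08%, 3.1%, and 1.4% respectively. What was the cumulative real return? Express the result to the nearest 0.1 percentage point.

Cumulative inflation factor: 1.081 × 1.046 × 1.0224 × 1.031 × 1.0408 × 1.031 × 1.014 ≈ 1.29688.
Nominal growth factor: 1.83981. Real growth factor = 1.83981 / 1.29688 ≈ 1.41864.
Total real return ≈ 41.8641%.

41.9%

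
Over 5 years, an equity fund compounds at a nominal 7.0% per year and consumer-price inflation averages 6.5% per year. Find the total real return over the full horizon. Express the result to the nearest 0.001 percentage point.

2.370%

The annual real rate is (1+7.0%)/(1+6.5%) − 1 = 0.4695%.
Compounded over 5 years: (1 + 0.004695)^5 − 1 ≈ 0.02370.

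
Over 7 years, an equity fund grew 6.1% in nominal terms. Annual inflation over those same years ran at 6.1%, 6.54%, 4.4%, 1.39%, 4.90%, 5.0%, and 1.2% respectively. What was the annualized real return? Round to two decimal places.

-3.22%

Cumulative inflation factor: 1.061 × 1.0654 × 1.044 × 1.0139 × 1.0490 × 1.050 × 1.012 ≈ 1.33373.
Nominal growth factor: 1.06100. Real growth factor = 1.06100 / 1.33373 ≈ 0.79551.
Annualized: 0.79551^(1/7) − 1 ≈ -0.03215.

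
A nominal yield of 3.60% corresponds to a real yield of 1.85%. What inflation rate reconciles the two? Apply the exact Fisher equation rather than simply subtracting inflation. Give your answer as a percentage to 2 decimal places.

1.72%

From (1+r_nom) = (1+r_real)(1+π), we get 1+π = (1 + 3.60%)/(1 + 1.85%) = 1.0360/1.0185 ≈ 1.01718.
So π ≈ 1.7182%.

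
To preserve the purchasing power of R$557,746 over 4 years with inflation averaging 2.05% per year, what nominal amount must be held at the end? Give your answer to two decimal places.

R$604,906.85

Cumulative price-level factor: (1+2.05%)^4 ≈ 1.0845561371.
The nominal amount required is R$557,746 scaled up by that factor.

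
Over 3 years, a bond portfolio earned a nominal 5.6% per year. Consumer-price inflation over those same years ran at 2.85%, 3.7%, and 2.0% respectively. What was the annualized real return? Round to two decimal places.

2.68%

Cumulative inflation factor: 1.0285 × 1.037 × 1.020 ≈ 1.08789.
Nominal growth factor: 1.17758. Real growth factor = 1.17758 / 1.08789 ≈ 1.08245.
Annualized: 1.08245^(1/3) − 1 ≈ 0.02676.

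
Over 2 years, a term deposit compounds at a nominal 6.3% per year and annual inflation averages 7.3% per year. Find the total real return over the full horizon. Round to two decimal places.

The annual real rate is (1+6.3%)/(1+7.3%) − 1 = -0.9320%.
Compounded over 2 years: (1 + -0.009320)^2 − 1 ≈ -0.01855.

-1.86%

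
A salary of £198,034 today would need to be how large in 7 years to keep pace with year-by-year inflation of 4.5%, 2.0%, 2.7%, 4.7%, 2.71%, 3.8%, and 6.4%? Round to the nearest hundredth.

£257,469.07

Cumulative price-level factor: 1.045 × 1.020 × 1.027 × 1.047 × 1.0271 × 1.038 × 1.064 ≈ 1.3001255652.
Multiplying £198,034 by the price-level factor gives the future nominal sum.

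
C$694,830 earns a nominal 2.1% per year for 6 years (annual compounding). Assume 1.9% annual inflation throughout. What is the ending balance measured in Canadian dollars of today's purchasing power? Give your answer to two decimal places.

Nominal value at maturity: C$694,830 × (1 + 2.1%)^6 ≈ C$787,105.62.
Price-level factor over 6 years: (1 + 1.9%)^6 ≈ 1.1195541497.
Dividing the nominal maturity value by the price-level factor gives the value in today's money.

C$703,052.75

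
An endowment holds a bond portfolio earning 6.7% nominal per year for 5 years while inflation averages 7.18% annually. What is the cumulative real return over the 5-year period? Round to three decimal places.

The annual real rate is (1+6.7%)/(1+7.18%) − 1 = -0.4478%.
Compounded over 5 years: (1 + -0.004478)^5 − 1 ≈ -0.02219.

-2.219%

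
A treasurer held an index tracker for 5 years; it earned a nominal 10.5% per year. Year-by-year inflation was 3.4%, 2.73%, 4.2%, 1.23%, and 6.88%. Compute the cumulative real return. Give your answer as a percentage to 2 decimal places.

37.57%

Cumulative inflation factor: 1.034 × 1.0273 × 1.042 × 1.0123 × 1.0688 ≈ 1.19754.
Nominal growth factor: 1.64745. Real growth factor = 1.64745 / 1.19754 ≈ 1.37569.
Total real return ≈ 37.5689%.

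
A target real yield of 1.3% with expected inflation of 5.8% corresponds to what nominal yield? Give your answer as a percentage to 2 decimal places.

7.18%

By the Fisher equation, 1 + r_nom = (1 + 1.3%)(1 + 5.8%) = 1.013 × 1.058 = 1.071754.
So r_nom = 7.1754%.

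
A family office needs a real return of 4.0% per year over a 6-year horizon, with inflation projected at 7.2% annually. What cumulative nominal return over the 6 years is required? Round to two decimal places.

92.03%

Required annual nominal rate: (1+4.0%)(1+7.2%) − 1 = 11.488%.
Cumulative over 6 years: (1 + 0.11488)^6 − 1 ≈ 0.92030.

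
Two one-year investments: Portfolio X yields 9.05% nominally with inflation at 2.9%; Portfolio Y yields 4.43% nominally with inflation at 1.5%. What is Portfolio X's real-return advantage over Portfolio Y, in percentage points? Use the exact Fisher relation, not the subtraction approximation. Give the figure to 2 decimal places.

Portfolio X real return: 1.0905/1.029 − 1 = 5.977%.
Portfolio Y real return: 1.0443/1.015 − 1 = 2.887%.
Difference: 5.977 − 2.887 = 3.090 pp.

3.09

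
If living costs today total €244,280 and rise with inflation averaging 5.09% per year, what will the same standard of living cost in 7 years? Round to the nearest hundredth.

Cumulative price-level factor: (1+5.09%)^7 ≈ 1.4155647658.
The nominal amount required is €244,280 scaled up by that factor.

€345,794.16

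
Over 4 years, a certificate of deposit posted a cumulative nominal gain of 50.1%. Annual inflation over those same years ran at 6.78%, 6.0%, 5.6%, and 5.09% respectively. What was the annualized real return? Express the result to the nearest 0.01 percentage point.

4.55%

Cumulative inflation factor: 1.0678 × 1.060 × 1.056 × 1.0509 ≈ 1.25609.
Nominal growth factor: 1.50100. Real growth factor = 1.50100 / 1.25609 ≈ 1.19498.
Annualized: 1.19498^(1/4) − 1 ≈ 0.04554.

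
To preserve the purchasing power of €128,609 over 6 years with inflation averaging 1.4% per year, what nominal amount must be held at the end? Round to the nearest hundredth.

€139,797.40

Cumulative price-level factor: (1+1.4%)^6 ≈ 1.0869954595.
The nominal amount required is €128,609 scaled up by that factor.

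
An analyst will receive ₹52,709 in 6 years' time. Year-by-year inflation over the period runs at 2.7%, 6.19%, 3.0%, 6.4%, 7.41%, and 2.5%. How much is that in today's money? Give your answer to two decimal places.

Price-level factor over 6 years: 1.027 × 1.0619 × 1.030 × 1.064 × 1.0741 × 1.025 ≈ 1.3158351969.
Purchasing power today: ₹52,709 divided by that factor.

₹40,057.45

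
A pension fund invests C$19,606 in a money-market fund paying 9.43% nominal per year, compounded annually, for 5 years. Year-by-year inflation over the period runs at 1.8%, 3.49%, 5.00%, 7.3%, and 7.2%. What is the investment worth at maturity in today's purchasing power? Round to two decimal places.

Nominal value at maturity: C$19,606 × (1 + 9.43%)^5 ≈ C$30,766.00.
Price-level factor over 5 years: 1.018 × 1.0349 × 1.0500 × 1.073 × 1.072 ≈ 1.2724184899.
Dividing the nominal maturity value by the price-level factor gives the value in today's money.

C$24,179.15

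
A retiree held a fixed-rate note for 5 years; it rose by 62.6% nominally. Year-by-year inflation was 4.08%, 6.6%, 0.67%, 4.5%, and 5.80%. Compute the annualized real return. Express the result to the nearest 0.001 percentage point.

5.657%

Cumulative inflation factor: 1.0408 × 1.066 × 1.0067 × 1.045 × 1.0580 ≈ 1.23488.
Nominal growth factor: 1.62600. Real growth factor = 1.62600 / 1.23488 ≈ 1.31672.
Annualized: 1.31672^(1/5) − 1 ≈ 0.05657.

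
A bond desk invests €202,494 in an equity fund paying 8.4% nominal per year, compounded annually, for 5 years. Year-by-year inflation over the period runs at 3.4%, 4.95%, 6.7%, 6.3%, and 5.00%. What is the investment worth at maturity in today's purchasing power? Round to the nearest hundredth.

Nominal value at maturity: €202,494 × (1 + 8.4%)^5 ≈ €303,080.90.
Price-level factor over 5 years: 1.034 × 1.0495 × 1.067 × 1.063 × 1.0500 ≈ 1.2923792148.
Dividing the nominal maturity value by the price-level factor gives the value in today's money.

€234,513.91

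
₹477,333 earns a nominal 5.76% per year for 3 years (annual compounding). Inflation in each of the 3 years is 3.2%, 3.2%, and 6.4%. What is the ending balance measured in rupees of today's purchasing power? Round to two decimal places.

₹498,292.97

Nominal value at maturity: ₹477,333 × (1 + 5.76%)^3 ≈ ₹564,658.39.
Price-level factor over 3 years: 1.032 × 1.032 × 1.064 = 1.133185536.
Dividing the nominal maturity value by the price-level factor gives the value in today's money.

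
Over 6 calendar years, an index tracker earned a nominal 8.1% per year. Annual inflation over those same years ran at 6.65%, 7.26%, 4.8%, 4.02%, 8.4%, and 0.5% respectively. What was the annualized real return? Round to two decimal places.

2.72%

Cumulative inflation factor: 1.0665 × 1.0726 × 1.048 × 1.0402 × 1.084 × 1.005 ≈ 1.35854.
Nominal growth factor: 1.59571. Real growth factor = 1.59571 / 1.35854 ≈ 1.17458.
Annualized: 1.17458^(1/6) − 1 ≈ 0.02718.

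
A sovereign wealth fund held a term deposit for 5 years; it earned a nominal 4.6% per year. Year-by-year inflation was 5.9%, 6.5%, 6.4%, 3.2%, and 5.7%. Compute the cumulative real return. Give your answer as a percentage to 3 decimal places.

Cumulative inflation factor: 1.059 × 1.065 × 1.064 × 1.032 × 1.057 ≈ 1.30901.
Nominal growth factor: 1.25216. Real growth factor = 1.25216 / 1.30901 ≈ 0.95657.
Total real return ≈ -4.3430%.

-4.343%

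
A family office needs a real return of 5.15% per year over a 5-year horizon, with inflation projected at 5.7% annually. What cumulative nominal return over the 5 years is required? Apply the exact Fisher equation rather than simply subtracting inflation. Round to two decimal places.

Required annual nominal rate: (1+5.15%)(1+5.7%) − 1 = 11.14355%.
Cumulative over 5 years: (1 + 0.1114355)^5 − 1 ≈ 0.69598.

69.60%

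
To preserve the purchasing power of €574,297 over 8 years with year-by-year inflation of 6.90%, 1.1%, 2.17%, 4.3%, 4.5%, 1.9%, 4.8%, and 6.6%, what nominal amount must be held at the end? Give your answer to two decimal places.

Cumulative price-level factor: 1.0690 × 1.011 × 1.0217 × 1.043 × 1.045 × 1.019 × 1.048 × 1.066 ≈ 1.3700787309.
Multiplying €574,297 by the price-level factor gives the future nominal sum.

€786,832.10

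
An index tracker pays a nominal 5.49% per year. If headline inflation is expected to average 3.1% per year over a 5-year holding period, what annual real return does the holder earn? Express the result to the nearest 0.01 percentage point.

2.32%

With constant rates the annual real return is the same each year: (1+5.49%)/(1+3.1%) − 1 = 0.02318.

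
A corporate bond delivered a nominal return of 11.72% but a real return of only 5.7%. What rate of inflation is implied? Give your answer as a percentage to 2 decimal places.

5.70%

From (1+r_nom) = (1+r_real)(1+π), we get 1+π = (1 + 11.72%)/(1 + 5.7%) = 1.1172/1.057 ≈ 1.05695.
So π ≈ 5.6954%.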